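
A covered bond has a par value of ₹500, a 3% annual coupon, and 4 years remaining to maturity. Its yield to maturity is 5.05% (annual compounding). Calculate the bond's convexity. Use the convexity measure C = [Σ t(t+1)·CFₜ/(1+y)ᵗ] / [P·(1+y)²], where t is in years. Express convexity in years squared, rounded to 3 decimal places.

With y = 0.0505:
  t   CF        PV=CF/(1+0.0505)^t    t·PV        t(t+1)·PV
  1        15.00        14.2789        14.2789          28.5578
  2        15.00        13.5925        27.1850          81.5550
  3        15.00        12.9391        38.8172         155.2688
  4       515.00       422.8857     1,691.5428       8,457.7140
  Σ                    463.6962     1,771.8239       8,723.0957
P = 463.6962.
Convexity = Σ t(t+1)·PV / [P·(1+y)²] = 8,723.0957 / (463.6962 × 1.103550) = 17.04688.

17.047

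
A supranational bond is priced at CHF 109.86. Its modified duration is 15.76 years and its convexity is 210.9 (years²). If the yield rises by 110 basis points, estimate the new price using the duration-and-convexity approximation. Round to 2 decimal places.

Duration effect: -D_mod·Δy = -15.76 × (+0.011) = -0.173360
Convexity effect: ½·C·(Δy)² = 0.5 × 210.9 × (0.011)² = +0.01275945
ΔP/P ≈ -0.173360 + 0.01275945 = -0.16060055
New price ≈ 109.86 × (1 - 0.16060055) = 92.216423577.

CHF 92.22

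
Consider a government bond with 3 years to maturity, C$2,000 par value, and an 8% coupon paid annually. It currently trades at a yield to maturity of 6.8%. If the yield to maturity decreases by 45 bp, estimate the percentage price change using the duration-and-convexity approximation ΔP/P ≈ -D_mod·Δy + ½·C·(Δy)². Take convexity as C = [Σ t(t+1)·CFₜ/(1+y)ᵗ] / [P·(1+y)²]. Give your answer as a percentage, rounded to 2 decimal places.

With y = 0.068:
  t   CF        PV=CF/(1+0.068)^t    t·PV        t(t+1)·PV
  1       160.00       149.8127       149.8127         299.6255
  2       160.00       140.2741       280.5482         841.6446
  3     2,160.00     1,773.1276     5,319.3828      21,277.5314
  Σ                  2,063.2144     5,749.7438      22,418.8014
P = 2,063.2144; D_Mac = 2.78679 yrs; D_mod = 2.60935 yrs; C = 9.52633.
Duration effect: -2.60935 × (-0.0045) = +0.011742
Convexity effect: 0.5 × 9.52633 × (-0.0045)² = +0.0000965
ΔP/P ≈ +0.011742 + 0.0000965 = +0.011839 = +1.1839%.

+1.18%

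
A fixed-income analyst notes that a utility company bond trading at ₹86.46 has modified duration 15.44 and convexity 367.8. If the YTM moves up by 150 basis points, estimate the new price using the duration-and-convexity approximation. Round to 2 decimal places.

₹70.01

Duration effect: -D_mod·Δy = -15.44 × (+0.015) = -0.231600
Convexity effect: ½·C·(Δy)² = 0.5 × 367.8 × (0.015)² = +0.0413775
ΔP/P ≈ -0.231600 + 0.0413775 = -0.1902225
New price ≈ 86.46 × (1 - 0.1902225) = 70.01336265.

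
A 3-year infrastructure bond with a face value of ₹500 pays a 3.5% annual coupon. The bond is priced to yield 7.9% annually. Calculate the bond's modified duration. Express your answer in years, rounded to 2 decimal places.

2.68 years

Periodic yield y = 0.079. First find Macaulay duration:
  t   CF        PV=CF/(1+0.079)^t    t·PV
  1        17.50        16.2187        16.2187
  2        17.50        15.0313        30.0625
  3       517.50       411.9514     1,235.8543
  Σ                    443.2014     1,282.1355
P = 443.2014; Macaulay duration = 1,282.1355 / 443.2014 = 2.89290 years.
Modified duration = D_Mac / (1 + y) = 2.89290 / 1.079 = 2.68109 years.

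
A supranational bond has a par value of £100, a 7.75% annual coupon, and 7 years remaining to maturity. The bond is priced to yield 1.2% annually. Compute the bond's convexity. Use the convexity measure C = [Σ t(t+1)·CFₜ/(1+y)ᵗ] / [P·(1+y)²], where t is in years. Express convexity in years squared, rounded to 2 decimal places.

43.28

With y = 0.012:
  t   CF        PV=CF/(1+0.012)^t    t·PV        t(t+1)·PV
  1         7.75         7.6581         7.6581          15.3162
  2         7.75         7.5673        15.1346          45.4038
  3         7.75         7.4776        22.4327          89.7308
  4         7.75         7.3889        29.5556         147.7780
  5         7.75         7.3013        36.5064         219.0385
  6         7.75         7.2147        43.2882         303.0176
  7       107.75        99.1183       693.8279       5,550.6228
  Σ                    143.7261       848.4035       6,370.9077
P = 143.7261.
Convexity = Σ t(t+1)·PV / [P·(1+y)²] = 6,370.9077 / (143.7261 × 1.024144) = 43.28173.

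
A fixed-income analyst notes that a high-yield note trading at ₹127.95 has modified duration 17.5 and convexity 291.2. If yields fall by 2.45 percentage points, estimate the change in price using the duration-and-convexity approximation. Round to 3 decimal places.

Duration effect: -D_mod·Δy = -17.5 × (-0.0245) = +0.428750
Convexity effect: ½·C·(Δy)² = 0.5 × 291.2 × (-0.0245)² = +0.0873964
ΔP/P ≈ +0.428750 + 0.0873964 = +0.5161464
ΔP ≈ 127.95 × (+0.5161464) = +66.04093188.

+₹66.041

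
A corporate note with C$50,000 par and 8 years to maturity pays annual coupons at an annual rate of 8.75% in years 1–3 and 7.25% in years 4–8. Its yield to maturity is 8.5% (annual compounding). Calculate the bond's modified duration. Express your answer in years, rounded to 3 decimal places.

Periodic yield y = 0.085. First find Macaulay duration:
  t   CF        PV=CF/(1+0.085)^t    t·PV
  1     4,375.00     4,032.2581     4,032.2581
  2     4,375.00     3,716.3669     7,432.7338
  3     4,375.00     3,425.2229    10,275.6688
  4     3,625.00     2,615.7068    10,462.8271
  5     3,625.00     2,410.7897    12,053.9483
  6     3,625.00     2,221.9260    13,331.5557
  7     3,625.00     2,047.8580    14,335.0062
  8    53,625.00    27,920.8991   223,367.1931
  Σ                 48,391.0274   295,291.1910
P = 48,391.0274; Macaulay duration = 295,291.1910 / 48,391.0274 = 6.10219 years.
Modified duration = D_Mac / (1 + y) = 6.10219 / 1.085 = 5.62414 years.

5.624 years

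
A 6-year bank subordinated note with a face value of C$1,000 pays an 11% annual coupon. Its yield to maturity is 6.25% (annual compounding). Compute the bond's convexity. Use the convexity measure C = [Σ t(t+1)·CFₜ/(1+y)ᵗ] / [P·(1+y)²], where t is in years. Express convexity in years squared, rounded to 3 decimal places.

27.658

With y = 0.0625:
  t   CF        PV=CF/(1+0.0625)^t    t·PV        t(t+1)·PV
  1       110.00       103.5294       103.5294         207.0588
  2       110.00        97.4394       194.8789         584.6367
  3       110.00        91.7077       275.1231       1,100.4926
  4       110.00        86.3131       345.2526       1,726.2629
  5       110.00        81.2359       406.1795       2,437.0770
  6     1,110.00       771.5238     4,629.1430      32,404.0010
  Σ                  1,231.7494     5,954.1065      38,459.5289
P = 1,231.7494.
Convexity = Σ t(t+1)·PV / [P·(1+y)²] = 38,459.5289 / (1,231.7494 × 1.128906) = 27.65819.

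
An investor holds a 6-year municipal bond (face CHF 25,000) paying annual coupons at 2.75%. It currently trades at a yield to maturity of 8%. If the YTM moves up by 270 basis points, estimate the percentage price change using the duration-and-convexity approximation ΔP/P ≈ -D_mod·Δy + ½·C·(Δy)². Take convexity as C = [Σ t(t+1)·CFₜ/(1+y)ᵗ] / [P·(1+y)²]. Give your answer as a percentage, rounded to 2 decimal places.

With y = 0.08:
  t   CF        PV=CF/(1+0.08)^t    t·PV        t(t+1)·PV
  1       687.50       636.5741       636.5741       1,273.1481
  2       687.50       589.4204     1,178.8409       3,536.5226
  3       687.50       545.7597     1,637.2790       6,549.1160
  4       687.50       505.3330     2,021.3321      10,106.6605
  5       687.50       467.9009     2,339.5047      14,037.0284
  6    25,687.50    16,187.4823    97,124.8937     679,874.2562
  Σ                 18,932.4704   104,938.4245     715,376.7319
P = 18,932.4704; D_Mac = 5.54278 yrs; D_mod = 5.13220 yrs; C = 32.39515.
Duration effect: -5.13220 × (+0.027) = -0.138569
Convexity effect: 0.5 × 32.39515 × (0.027)² = +0.0118080
ΔP/P ≈ -0.138569 + 0.0118080 = -0.126761 = -12.6761%.

-12.68%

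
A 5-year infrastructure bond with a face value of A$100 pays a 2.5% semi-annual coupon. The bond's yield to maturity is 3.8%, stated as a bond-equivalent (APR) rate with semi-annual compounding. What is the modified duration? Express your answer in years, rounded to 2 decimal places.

4.63 years

Periodic yield y = 0.019. First find Macaulay duration:
  t   CF        PV=CF/(1+0.019)^t    t·PV
  1         1.25         1.2267         1.2267
  2         1.25         1.2038         2.4076
  3         1.25         1.1814         3.5441
  4         1.25         1.1593         4.6374
  5         1.25         1.1377         5.6886
  6         1.25         1.1165         6.6991
  7         1.25         1.0957         7.6699
  8         1.25         1.0753         8.6021
  9         1.25         1.0552         9.4970
  10      101.25        83.8790       838.7899
  Σ                     94.1307       888.7625
P = 94.1307; Macaulay duration = 888.7625 / 94.1307 = 9.44180 half-year periods = 4.72090 years.
Modified duration = D_Mac / (1 + y) = 4.72090 / 1.019 = 4.63287 years.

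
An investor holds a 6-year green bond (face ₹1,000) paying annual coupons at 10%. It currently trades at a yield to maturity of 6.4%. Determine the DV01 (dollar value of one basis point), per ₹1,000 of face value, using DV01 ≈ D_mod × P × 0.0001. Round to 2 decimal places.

₹0.54

Periodic yield y = 0.064.
  t   CF        PV=CF/(1+0.064)^t    t·PV
  1       100.00        93.9850        93.9850
  2       100.00        88.3317       176.6635
  3       100.00        83.0185       249.0556
  4       100.00        78.0249       312.0998
  5       100.00        73.3317       366.6586
  6     1,100.00       758.1287     4,548.7720
  Σ                  1,174.8206     5,747.2344
P = 1,174.8206; D_Mac = 4.89201 yrs; D_mod = 4.59775 yrs.
DV01 ≈ 4.59775 × 1,174.8206 × 0.0001 = 0.540154.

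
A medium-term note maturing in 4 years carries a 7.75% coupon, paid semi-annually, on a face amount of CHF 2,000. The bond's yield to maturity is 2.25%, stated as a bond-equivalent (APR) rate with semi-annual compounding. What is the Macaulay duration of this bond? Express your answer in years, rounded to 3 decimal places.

3.566 years

Periodic yield y = 0.01125. Discount each cash flow and weight by its period:
  t   CF        PV=CF/(1+0.01125)^t    t·PV
  1        77.50        76.6378        76.6378
  2        77.50        75.7852       151.5705
  3        77.50        74.9421       224.8264
  4        77.50        74.1084       296.4337
  5        77.50        73.2840       366.4199
  6        77.50        72.4687       434.8122
  7        77.50        71.6625       501.6375
  8     2,077.50     1,899.6463    15,197.1707
  Σ                  2,418.5352    17,249.5088
Price P = Σ PV = 2,418.5352.
Macaulay duration = Σ(t·PV) / P = 17,249.5088 / 2,418.5352 = 7.13221 half-year periods.
In years: 7.13221 / 2 = 3.56611 years.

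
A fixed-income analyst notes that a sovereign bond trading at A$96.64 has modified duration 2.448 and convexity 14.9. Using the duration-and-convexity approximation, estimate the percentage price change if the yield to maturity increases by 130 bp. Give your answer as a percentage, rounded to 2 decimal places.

Duration effect: -D_mod·Δy = -2.448 × (+0.013) = -0.031824
Convexity effect: ½·C·(Δy)² = 0.5 × 14.9 × (0.013)² = +0.00125905
ΔP/P ≈ -0.031824 + 0.00125905 = -0.03056495
= -3.056495%.

-3.06%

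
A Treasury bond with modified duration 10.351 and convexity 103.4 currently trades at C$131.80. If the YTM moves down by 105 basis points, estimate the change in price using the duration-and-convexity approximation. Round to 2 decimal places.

+C$15.08

Duration effect: -D_mod·Δy = -10.351 × (-0.0105) = +0.1086855
Convexity effect: ½·C·(Δy)² = 0.5 × 103.4 × (-0.0105)² = +0.005699925
ΔP/P ≈ +0.1086855 + 0.005699925 = +0.114385425
ΔP ≈ 131.80 × (+0.114385425) = +15.075999015.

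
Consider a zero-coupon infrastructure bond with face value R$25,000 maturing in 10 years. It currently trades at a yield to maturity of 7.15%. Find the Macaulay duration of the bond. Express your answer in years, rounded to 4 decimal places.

A zero-coupon bond has a single cash flow at maturity, so its Macaulay duration equals its maturity: 10 years.

10.0000 years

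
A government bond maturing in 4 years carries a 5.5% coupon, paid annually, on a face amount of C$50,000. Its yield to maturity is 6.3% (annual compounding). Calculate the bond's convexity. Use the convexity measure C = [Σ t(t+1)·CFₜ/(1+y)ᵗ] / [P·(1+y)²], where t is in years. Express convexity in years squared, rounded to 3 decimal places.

15.899

With y = 0.063:
  t   CF        PV=CF/(1+0.063)^t    t·PV        t(t+1)·PV
  1     2,750.00     2,587.0179     2,587.0179       5,174.0357
  2     2,750.00     2,433.6951     4,867.3902      14,602.1705
  3     2,750.00     2,289.4592     6,868.3775      27,473.5099
  4    52,750.00    41,313.2543   165,253.0170     826,265.0852
  Σ                 48,623.4264   179,575.8026     873,514.8014
P = 48,623.4264.
Convexity = Σ t(t+1)·PV / [P·(1+y)²] = 873,514.8014 / (48,623.4264 × 1.129969) = 15.89857.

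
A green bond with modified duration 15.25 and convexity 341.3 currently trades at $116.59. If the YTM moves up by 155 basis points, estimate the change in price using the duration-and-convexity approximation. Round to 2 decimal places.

Duration effect: -D_mod·Δy = -15.25 × (+0.0155) = -0.236375
Convexity effect: ½·C·(Δy)² = 0.5 × 341.3 × (0.0155)² = +0.0409986625
ΔP/P ≈ -0.236375 + 0.0409986625 = -0.1953763375
ΔP ≈ 116.59 × (-0.1953763375) = -22.778927189125.

-$22.78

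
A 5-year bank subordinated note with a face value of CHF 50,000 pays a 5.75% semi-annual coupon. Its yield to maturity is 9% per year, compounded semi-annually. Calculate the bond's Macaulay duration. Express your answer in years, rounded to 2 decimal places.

4.37 years

Periodic yield y = 0.045. Discount each cash flow and weight by its period:
  t   CF        PV=CF/(1+0.045)^t    t·PV
  1     1,437.50     1,375.5981     1,375.5981
  2     1,437.50     1,316.3618     2,632.7236
  3     1,437.50     1,259.6764     3,779.0291
  4     1,437.50     1,205.4319     4,821.7277
  5     1,437.50     1,153.5234     5,767.6169
  6     1,437.50     1,103.8501     6,623.1007
  7     1,437.50     1,056.3159     7,394.2114
  8     1,437.50     1,010.8286     8,086.6290
  9     1,437.50       967.3001     8,705.7010
  10   51,437.50    33,122.0301   331,220.3014
  Σ                 43,570.9165   380,406.6390
Price P = Σ PV = 43,570.9165.
Macaulay duration = Σ(t·PV) / P = 380,406.6390 / 43,570.9165 = 8.73075 half-year periods.
In years: 8.73075 / 2 = 4.36537 years.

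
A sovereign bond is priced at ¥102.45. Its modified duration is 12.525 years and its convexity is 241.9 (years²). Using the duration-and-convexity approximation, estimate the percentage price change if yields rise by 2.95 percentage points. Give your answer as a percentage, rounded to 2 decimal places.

-26.42%

Duration effect: -D_mod·Δy = -12.525 × (+0.0295) = -0.3694875
Convexity effect: ½·C·(Δy)² = 0.5 × 241.9 × (0.0295)² = +0.1052567375
ΔP/P ≈ -0.3694875 + 0.1052567375 = -0.2642307625
= -26.42307625%.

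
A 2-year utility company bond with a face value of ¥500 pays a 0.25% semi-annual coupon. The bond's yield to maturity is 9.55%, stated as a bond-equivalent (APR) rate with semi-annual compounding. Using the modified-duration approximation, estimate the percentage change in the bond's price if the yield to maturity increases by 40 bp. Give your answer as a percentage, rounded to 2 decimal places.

Periodic yield y = 0.04775. Modified duration first:
  t   CF        PV=CF/(1+0.04775)^t    t·PV
  1        0.625         0.5965         0.5965
  2        0.625         0.5693         1.1387
  3        0.625         0.5434         1.6302
  4      500.625       415.4147     1,661.6588
  Σ                    417.1239     1,665.0241
P = 417.1239; D_Mac = 3.99168 half-year periods = 1.99584 yrs; D_mod = 1.99584/(1+0.04775) = 1.90488 yrs.
ΔP/P ≈ -D_mod · Δy = -1.90488 × (+0.004) = -0.007620 = -0.7620%.

-0.76%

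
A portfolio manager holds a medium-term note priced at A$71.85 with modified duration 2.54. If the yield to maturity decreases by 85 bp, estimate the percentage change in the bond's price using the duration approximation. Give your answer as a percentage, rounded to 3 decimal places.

+2.159%

Duration approximation: ΔP/P ≈ -D_mod · Δy = -2.54 × (-0.0085) = +0.021590.
As a percentage: +2.1590%.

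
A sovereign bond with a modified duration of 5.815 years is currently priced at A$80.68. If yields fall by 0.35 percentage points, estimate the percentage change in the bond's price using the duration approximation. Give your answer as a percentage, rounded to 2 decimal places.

+2.04%

Duration approximation: ΔP/P ≈ -D_mod · Δy = -5.815 × (-0.0035) = +0.0203525.
As a percentage: +2.03525%.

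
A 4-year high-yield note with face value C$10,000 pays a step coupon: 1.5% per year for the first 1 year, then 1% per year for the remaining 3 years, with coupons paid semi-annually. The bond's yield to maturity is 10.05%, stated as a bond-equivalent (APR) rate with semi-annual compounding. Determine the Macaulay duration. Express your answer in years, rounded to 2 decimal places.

3.89 years

Periodic yield y = 0.05025. Discount each cash flow and weight by its period:
  t   CF        PV=CF/(1+0.05025)^t    t·PV
  1        75.00        71.4116        71.4116
  2        75.00        67.9948       135.9897
  3        50.00        43.1610       129.4831
  4        50.00        41.0960       164.3839
  5        50.00        39.1297       195.6485
  6        50.00        37.2575       223.5451
  7        50.00        35.4749       248.3243
  8    10,050.00     6,789.2928    54,314.3426
  Σ                  7,124.8183    55,483.1287
Price P = Σ PV = 7,124.8183.
Macaulay duration = Σ(t·PV) / P = 55,483.1287 / 7,124.8183 = 7.78730 half-year periods.
In years: 7.78730 / 2 = 3.89365 years.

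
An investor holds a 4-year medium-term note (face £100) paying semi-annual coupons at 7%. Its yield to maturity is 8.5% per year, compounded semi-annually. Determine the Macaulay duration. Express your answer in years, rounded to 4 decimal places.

3.5436 years

Periodic yield y = 0.0425. Discount each cash flow and weight by its period:
  t   CF        PV=CF/(1+0.0425)^t    t·PV
  1         3.50         3.3573         3.3573
  2         3.50         3.2204         6.4409
  3         3.50         3.0892         9.2675
  4         3.50         2.9632        11.8529
  5         3.50         2.8424        14.2121
  6         3.50         2.7265        16.3592
  7         3.50         2.6154        18.3077
  8       103.50        74.1877       593.5015
  Σ                     95.0022       673.2991
Price P = Σ PV = 95.0022.
Macaulay duration = Σ(t·PV) / P = 673.2991 / 95.0022 = 7.08720 half-year periods.
In years: 7.08720 / 2 = 3.54360 years.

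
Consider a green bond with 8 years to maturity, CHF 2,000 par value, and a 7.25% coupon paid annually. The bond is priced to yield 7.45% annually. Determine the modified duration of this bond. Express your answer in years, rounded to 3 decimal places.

Periodic yield y = 0.0745. First find Macaulay duration:
  t   CF        PV=CF/(1+0.0745)^t    t·PV
  1       145.00       134.9465       134.9465
  2       145.00       125.5900       251.1801
  3       145.00       116.8823       350.6469
  4       145.00       108.7783       435.1133
  5       145.00       101.2362       506.1811
  6       145.00        94.2170       565.3023
  7       145.00        87.6845       613.7918
  8     2,145.00     1,207.1909     9,657.5269
  Σ                  1,976.5258    12,514.6887
P = 1,976.5258; Macaulay duration = 12,514.6887 / 1,976.5258 = 6.33166 years.
Modified duration = D_Mac / (1 + y) = 6.33166 / 1.0745 = 5.89266 years.

5.893 years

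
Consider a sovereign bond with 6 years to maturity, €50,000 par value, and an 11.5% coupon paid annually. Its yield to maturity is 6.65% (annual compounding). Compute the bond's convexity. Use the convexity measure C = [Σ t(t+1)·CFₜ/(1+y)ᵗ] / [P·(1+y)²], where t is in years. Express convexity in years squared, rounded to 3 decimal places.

With y = 0.0665:
  t   CF        PV=CF/(1+0.0665)^t    t·PV        t(t+1)·PV
  1     5,750.00     5,391.4674     5,391.4674      10,782.9348
  2     5,750.00     5,055.2906    10,110.5812      30,331.7436
  3     5,750.00     4,740.0756    14,220.2267      56,880.9068
  4     5,750.00     4,444.5153    17,778.0612      88,890.3060
  5     5,750.00     4,167.3842    20,836.9212     125,021.5274
  6    55,750.00    37,886.0836   227,316.5015   1,591,215.5103
  Σ                 61,684.8167   295,653.7592   1,903,122.9289
P = 61,684.8167.
Convexity = Σ t(t+1)·PV / [P·(1+y)²] = 1,903,122.9289 / (61,684.8167 × 1.137422) = 27.12482.

27.125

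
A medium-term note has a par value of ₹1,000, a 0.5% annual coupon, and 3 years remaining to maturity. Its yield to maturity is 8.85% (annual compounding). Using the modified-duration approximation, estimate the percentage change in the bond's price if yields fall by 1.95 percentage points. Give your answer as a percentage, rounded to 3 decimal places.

+5.344%

Periodic yield y = 0.0885. Modified duration first:
  t   CF        PV=CF/(1+0.0885)^t    t·PV
  1         5.00         4.5935         4.5935
  2         5.00         4.2200         8.4400
  3     1,005.00       779.2571     2,337.7713
  Σ                    788.0706     2,350.8048
P = 788.0706; D_Mac = 2.98299 yrs; D_mod = 2.98299/(1+0.0885) = 2.74046 yrs.
ΔP/P ≈ -D_mod · Δy = -2.74046 × (-0.0195) = +0.053439 = +5.3439%.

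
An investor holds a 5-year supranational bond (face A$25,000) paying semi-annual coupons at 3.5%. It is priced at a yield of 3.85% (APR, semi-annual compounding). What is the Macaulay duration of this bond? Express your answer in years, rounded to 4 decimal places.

4.6266 years

Periodic yield y = 0.01925. Discount each cash flow and weight by its period:
  t   CF        PV=CF/(1+0.01925)^t    t·PV
  1       437.50       429.2372       429.2372
  2       437.50       421.1304       842.2608
  3       437.50       413.1768     1,239.5303
  4       437.50       405.3733     1,621.4933
  5       437.50       397.7173     1,988.5864
  6       437.50       390.2058     2,341.2349
  7       437.50       382.8362     2,679.8535
  8       437.50       375.6058     3,004.8464
  9       437.50       368.5120     3,316.6076
  10   25,437.50    21,021.6705   210,216.7054
  Σ                 24,605.4653   227,680.3559
Price P = Σ PV = 24,605.4653.
Macaulay duration = Σ(t·PV) / P = 227,680.3559 / 24,605.4653 = 9.25324 half-year periods.
In years: 9.25324 / 2 = 4.62662 years.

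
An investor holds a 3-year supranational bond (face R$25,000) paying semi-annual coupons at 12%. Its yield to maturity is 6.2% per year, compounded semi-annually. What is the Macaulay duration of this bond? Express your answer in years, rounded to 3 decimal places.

Periodic yield y = 0.031. Discount each cash flow and weight by its period:
  t   CF        PV=CF/(1+0.031)^t    t·PV
  1     1,500.00     1,454.8982     1,454.8982
  2     1,500.00     1,411.1524     2,822.3049
  3     1,500.00     1,368.7220     4,106.1661
  4     1,500.00     1,327.5675     5,310.2698
  5     1,500.00     1,287.6503     6,438.2515
  6    26,500.00    22,064.4894   132,386.9365
  Σ                 28,914.4798   152,518.8270
Price P = Σ PV = 28,914.4798.
Macaulay duration = Σ(t·PV) / P = 152,518.8270 / 28,914.4798 = 5.27483 half-year periods.
In years: 5.27483 / 2 = 2.63741 years.

2.637 years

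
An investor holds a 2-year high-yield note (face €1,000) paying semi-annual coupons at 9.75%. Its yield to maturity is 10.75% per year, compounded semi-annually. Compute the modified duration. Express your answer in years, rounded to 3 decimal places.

1.768 years

Periodic yield y = 0.05375. First find Macaulay duration:
  t   CF        PV=CF/(1+0.05375)^t    t·PV
  1        48.75        46.2633        46.2633
  2        48.75        43.9035        87.8071
  3        48.75        41.6641       124.9923
  4     1,048.75       850.5926     3,402.3706
  Σ                    982.4236     3,661.4332
P = 982.4236; Macaulay duration = 3,661.4332 / 982.4236 = 3.72694 half-year periods = 1.86347 years.
Modified duration = D_Mac / (1 + y) = 1.86347 / 1.05375 = 1.76842 years.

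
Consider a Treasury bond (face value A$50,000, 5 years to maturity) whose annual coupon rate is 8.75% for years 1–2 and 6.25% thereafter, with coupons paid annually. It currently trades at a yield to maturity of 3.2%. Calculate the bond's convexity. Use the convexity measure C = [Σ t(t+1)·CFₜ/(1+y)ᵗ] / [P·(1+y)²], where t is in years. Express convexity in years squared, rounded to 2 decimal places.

23.48

With y = 0.032:
  t   CF        PV=CF/(1+0.032)^t    t·PV        t(t+1)·PV
  1     4,375.00     4,239.3411     4,239.3411       8,478.6822
  2     4,375.00     4,107.8886     8,215.7773      24,647.3319
  3     3,125.00     2,843.2230     8,529.6691      34,118.6765
  4     3,125.00     2,755.0611    11,020.2443      55,101.2217
  5    53,125.00    45,383.7582   226,918.7910   1,361,512.7457
  Σ                 59,329.2721   258,923.8228   1,483,858.6580
P = 59,329.2721.
Convexity = Σ t(t+1)·PV / [P·(1+y)²] = 1,483,858.6580 / (59,329.2721 × 1.065024) = 23.48357.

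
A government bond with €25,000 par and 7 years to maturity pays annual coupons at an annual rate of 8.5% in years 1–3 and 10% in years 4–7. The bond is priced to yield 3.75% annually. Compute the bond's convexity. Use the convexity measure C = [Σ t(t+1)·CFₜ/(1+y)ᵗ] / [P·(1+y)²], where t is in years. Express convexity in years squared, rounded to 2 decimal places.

With y = 0.0375:
  t   CF        PV=CF/(1+0.0375)^t    t·PV        t(t+1)·PV
  1     2,125.00     2,048.1928     2,048.1928       4,096.3855
  2     2,125.00     1,974.1617     3,948.3234      11,844.9702
  3     2,125.00     1,902.8065     5,708.4194      22,833.6776
  4     2,500.00     2,157.6827     8,630.7310      43,153.6548
  5     2,500.00     2,079.6942    10,398.4710      62,390.8262
  6     2,500.00     2,004.5245    12,027.1472      84,190.0305
  7    27,500.00    21,252.7903   148,769.5318   1,190,156.2542
  Σ                 33,419.8527   191,530.8165   1,418,665.7990
P = 33,419.8527.
Convexity = Σ t(t+1)·PV / [P·(1+y)²] = 1,418,665.7990 / (33,419.8527 × 1.076406) = 39.43659.

39.44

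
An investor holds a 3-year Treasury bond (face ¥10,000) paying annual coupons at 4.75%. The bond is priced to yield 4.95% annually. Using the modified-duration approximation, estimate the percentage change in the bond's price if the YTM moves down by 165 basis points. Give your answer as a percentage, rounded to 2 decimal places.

+4.51%

Periodic yield y = 0.0495. Modified duration first:
  t   CF        PV=CF/(1+0.0495)^t    t·PV
  1       475.00       452.5965       452.5965
  2       475.00       431.2496       862.4992
  3    10,475.00     9,061.6379    27,184.9136
  Σ                  9,945.4840    28,500.0093
P = 9,945.4840; D_Mac = 2.86562 yrs; D_mod = 2.86562/(1+0.0495) = 2.73047 yrs.
ΔP/P ≈ -D_mod · Δy = -2.73047 × (-0.0165) = +0.045053 = +4.5053%.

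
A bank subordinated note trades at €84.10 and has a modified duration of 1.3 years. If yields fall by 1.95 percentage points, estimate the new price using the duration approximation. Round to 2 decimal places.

€86.23

Duration approximation: ΔP/P ≈ -D_mod · Δy = -1.3 × (-0.0195) = +0.025350.
New price ≈ 84.10 × (1 + 0.025350) = 86.231935.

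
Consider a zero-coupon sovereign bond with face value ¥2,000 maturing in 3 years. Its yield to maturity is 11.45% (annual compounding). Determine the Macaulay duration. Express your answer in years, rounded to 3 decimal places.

A zero-coupon bond has a single cash flow at maturity, so its Macaulay duration equals its maturity: 3 years.

3.000 years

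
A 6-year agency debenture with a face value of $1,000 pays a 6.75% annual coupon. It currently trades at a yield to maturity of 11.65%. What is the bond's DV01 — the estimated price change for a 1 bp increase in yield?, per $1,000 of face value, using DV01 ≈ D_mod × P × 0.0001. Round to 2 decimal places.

$0.36

Periodic yield y = 0.1165.
  t   CF        PV=CF/(1+0.1165)^t    t·PV
  1        67.50        60.4568        60.4568
  2        67.50        54.1485       108.2970
  3        67.50        48.4984       145.4953
  4        67.50        43.4379       173.7516
  5        67.50        38.9054       194.5271
  6     1,067.50       551.0811     3,306.4866
  Σ                    796.5281     3,989.0144
P = 796.5281; D_Mac = 5.00800 yrs; D_mod = 4.48545 yrs.
DV01 ≈ 4.48545 × 796.5281 × 0.0001 = 0.357278.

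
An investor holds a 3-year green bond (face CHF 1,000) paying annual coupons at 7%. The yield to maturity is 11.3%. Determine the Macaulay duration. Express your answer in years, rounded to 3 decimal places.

2.796 years

Periodic yield y = 0.113. Discount each cash flow and weight by its year:
  t   CF        PV=CF/(1+0.113)^t    t·PV
  1        70.00        62.8931        62.8931
  2        70.00        56.5077       113.0154
  3     1,070.00       776.0653     2,328.1960
  Σ                    895.4661     2,504.1045
Price P = Σ PV = 895.4661.
Macaulay duration = Σ(t·PV) / P = 2,504.1045 / 895.4661 = 2.79643 years.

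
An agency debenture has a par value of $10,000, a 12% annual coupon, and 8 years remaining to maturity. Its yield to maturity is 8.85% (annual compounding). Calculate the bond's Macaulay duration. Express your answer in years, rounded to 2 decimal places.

Periodic yield y = 0.0885. Discount each cash flow and weight by its year:
  t   CF        PV=CF/(1+0.0885)^t    t·PV
  1     1,200.00     1,102.4345     1,102.4345
  2     1,200.00     1,012.8016     2,025.6032
  3     1,200.00       930.4562     2,791.3687
  4     1,200.00       854.8059     3,419.2236
  5     1,200.00       785.3063     3,926.5315
  6     1,200.00       721.4573     4,328.7439
  7     1,200.00       662.7996     4,639.5969
  8    11,200.00     5,683.1688    45,465.3504
  Σ                 11,753.2303    67,698.8528
Price P = Σ PV = 11,753.2303.
Macaulay duration = Σ(t·PV) / P = 67,698.8528 / 11,753.2303 = 5.76002 years.

5.76 years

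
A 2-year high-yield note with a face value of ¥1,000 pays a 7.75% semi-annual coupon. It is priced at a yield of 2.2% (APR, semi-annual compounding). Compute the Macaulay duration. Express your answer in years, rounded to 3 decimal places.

1.897 years

Periodic yield y = 0.011. Discount each cash flow and weight by its period:
  t   CF        PV=CF/(1+0.011)^t    t·PV
  1        38.75        38.3284        38.3284
  2        38.75        37.9114        75.8227
  3        38.75        37.4989       112.4966
  4     1,038.75       994.2748     3,977.0990
  Σ                  1,108.0134     4,203.7468
Price P = Σ PV = 1,108.0134.
Macaulay duration = Σ(t·PV) / P = 4,203.7468 / 1,108.0134 = 3.79395 half-year periods.
In years: 3.79395 / 2 = 1.89697 years.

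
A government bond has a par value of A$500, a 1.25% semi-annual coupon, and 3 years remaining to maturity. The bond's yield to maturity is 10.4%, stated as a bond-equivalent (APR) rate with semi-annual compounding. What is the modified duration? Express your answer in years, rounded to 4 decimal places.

2.8001 years

Periodic yield y = 0.052. First find Macaulay duration:
  t   CF        PV=CF/(1+0.052)^t    t·PV
  1        3.125         2.9705         2.9705
  2        3.125         2.8237         5.6474
  3        3.125         2.6841         8.0524
  4        3.125         2.5515        10.2058
  5        3.125         2.4253        12.1267
  6      503.125       371.1773     2,227.0641
  Σ                    384.6325     2,266.0668
P = 384.6325; Macaulay duration = 2,266.0668 / 384.6325 = 5.89151 half-year periods = 2.94576 years.
Modified duration = D_Mac / (1 + y) = 2.94576 / 1.052 = 2.80015 years.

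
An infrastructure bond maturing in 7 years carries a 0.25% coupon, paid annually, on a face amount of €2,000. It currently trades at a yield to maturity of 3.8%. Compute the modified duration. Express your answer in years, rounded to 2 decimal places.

Periodic yield y = 0.038. First find Macaulay duration:
  t   CF        PV=CF/(1+0.038)^t    t·PV
  1         5.00         4.8170         4.8170
  2         5.00         4.6406         9.2812
  3         5.00         4.4707        13.4122
  4         5.00         4.3071        17.2282
  5         5.00         4.1494        20.7469
  6         5.00         3.9975        23.9849
  7     2,005.00     1,544.3044    10,810.1306
  Σ                  1,570.6866    10,899.6010
P = 1,570.6866; Macaulay duration = 10,899.6010 / 1,570.6866 = 6.93939 years.
Modified duration = D_Mac / (1 + y) = 6.93939 / 1.038 = 6.68534 years.

6.69 years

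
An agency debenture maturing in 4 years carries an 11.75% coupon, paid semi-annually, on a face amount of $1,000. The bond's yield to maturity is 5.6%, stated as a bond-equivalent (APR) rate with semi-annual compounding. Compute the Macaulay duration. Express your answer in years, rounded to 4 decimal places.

3.3775 years

Periodic yield y = 0.028. Discount each cash flow and weight by its period:
  t   CF        PV=CF/(1+0.028)^t    t·PV
  1        58.75        57.1498        57.1498
  2        58.75        55.5932       111.1864
  3        58.75        54.0790       162.2370
  4        58.75        52.6060       210.4241
  5        58.75        51.1732       255.8658
  6        58.75        49.7793       298.6761
  7        58.75        48.4235       338.9644
  8     1,058.75       848.8843     6,791.0745
  Σ                  1,217.6883     8,225.5780
Price P = Σ PV = 1,217.6883.
Macaulay duration = Σ(t·PV) / P = 8,225.5780 / 1,217.6883 = 6.75508 half-year periods.
In years: 6.75508 / 2 = 3.37754 years.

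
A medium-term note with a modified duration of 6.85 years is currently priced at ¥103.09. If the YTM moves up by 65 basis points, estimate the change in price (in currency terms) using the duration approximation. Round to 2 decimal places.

-¥4.59

Duration approximation: ΔP/P ≈ -D_mod · Δy = -6.85 × (+0.0065) = -0.044525.
ΔP ≈ 103.09 × (-0.044525) = -4.59008225.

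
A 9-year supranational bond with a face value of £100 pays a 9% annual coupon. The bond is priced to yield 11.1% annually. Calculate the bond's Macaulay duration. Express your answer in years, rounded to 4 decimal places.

6.3661 years

Periodic yield y = 0.111. Discount each cash flow and weight by its year:
  t   CF        PV=CF/(1+0.111)^t    t·PV
  1         9.00         8.1008         8.1008
  2         9.00         7.2915        14.5829
  3         9.00         6.5630        19.6889
  4         9.00         5.9073        23.6291
  5         9.00         5.3171        26.5853
  6         9.00         4.7858        28.7150
  7         9.00         4.3077        30.1538
  8         9.00         3.8773        31.0184
  9       109.00        42.2669       380.4017
  Σ                     88.4173       562.8760
Price P = Σ PV = 88.4173.
Macaulay duration = Σ(t·PV) / P = 562.8760 / 88.4173 = 6.36613 years.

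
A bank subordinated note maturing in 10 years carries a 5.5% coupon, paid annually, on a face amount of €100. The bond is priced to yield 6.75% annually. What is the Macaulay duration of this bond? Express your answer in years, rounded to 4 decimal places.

Periodic yield y = 0.0675. Discount each cash flow and weight by its year:
  t   CF        PV=CF/(1+0.0675)^t    t·PV
  1         5.50         5.1522         5.1522
  2         5.50         4.8264         9.6529
  3         5.50         4.5213        13.5638
  4         5.50         4.2354        16.9415
  5         5.50         3.9676        19.8378
  6         5.50         3.7167        22.3001
  7         5.50         3.4817        24.3717
  8         5.50         3.2615        26.0921
  9         5.50         3.0553        27.4976
  10      105.50        54.9002       549.0016
  Σ                     91.1182       714.4112
Price P = Σ PV = 91.1182.
Macaulay duration = Σ(t·PV) / P = 714.4112 / 91.1182 = 7.84049 years.

7.8405 years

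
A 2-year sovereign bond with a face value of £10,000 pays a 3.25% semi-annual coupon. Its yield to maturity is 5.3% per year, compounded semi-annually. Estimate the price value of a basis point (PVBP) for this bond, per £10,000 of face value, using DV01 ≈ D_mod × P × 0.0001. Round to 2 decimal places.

£1.83

Periodic yield y = 0.0265.
  t   CF        PV=CF/(1+0.0265)^t    t·PV
  1       162.50       158.3049       158.3049
  2       162.50       154.2181       308.4363
  3       162.50       150.2369       450.7106
  4    10,162.50     9,153.0270    36,612.1080
  Σ                  9,615.7869    37,529.5598
P = 9,615.7869; D_Mac = 3.90291 half-year periods = 1.95146 yrs; D_mod = 1.90108 yrs.
DV01 ≈ 1.90108 × 9,615.7869 × 0.0001 = 1.828035.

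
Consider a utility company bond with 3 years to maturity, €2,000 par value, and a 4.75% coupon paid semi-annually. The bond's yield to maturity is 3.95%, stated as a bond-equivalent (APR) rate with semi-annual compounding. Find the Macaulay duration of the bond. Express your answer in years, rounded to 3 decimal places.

Periodic yield y = 0.01975. Discount each cash flow and weight by its period:
  t   CF        PV=CF/(1+0.01975)^t    t·PV
  1        47.50        46.5800        46.5800
  2        47.50        45.6779        91.3558
  3        47.50        44.7932       134.3797
  4        47.50        43.9257       175.7028
  5        47.50        43.0750       215.3749
  6     2,047.50     1,820.7974    10,924.7844
  Σ                  2,044.8493    11,588.1777
Price P = Σ PV = 2,044.8493.
Macaulay duration = Σ(t·PV) / P = 11,588.1777 / 2,044.8493 = 5.66701 half-year periods.
In years: 5.66701 / 2 = 2.83350 years.

2.834 years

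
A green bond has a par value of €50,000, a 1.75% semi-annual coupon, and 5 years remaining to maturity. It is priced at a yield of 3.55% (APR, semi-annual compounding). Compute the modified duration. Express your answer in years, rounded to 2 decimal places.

Periodic yield y = 0.01775. First find Macaulay duration:
  t   CF        PV=CF/(1+0.01775)^t    t·PV
  1       437.50       429.8698       429.8698
  2       437.50       422.3727       844.7454
  3       437.50       415.0063     1,245.0190
  4       437.50       407.7684     1,631.0738
  5       437.50       400.6568     2,003.2839
  6       437.50       393.6692     2,362.0149
  7       437.50       386.8034     2,707.6238
  8       437.50       380.0574     3,040.4590
  9       437.50       373.4290     3,360.8611
  10   50,437.50    42,300.2020   423,002.0202
  Σ                 45,909.8350   440,626.9710
P = 45,909.8350; Macaulay duration = 440,626.9710 / 45,909.8350 = 9.59766 half-year periods = 4.79883 years.
Modified duration = D_Mac / (1 + y) = 4.79883 / 1.01775 = 4.71514 years.

4.72 years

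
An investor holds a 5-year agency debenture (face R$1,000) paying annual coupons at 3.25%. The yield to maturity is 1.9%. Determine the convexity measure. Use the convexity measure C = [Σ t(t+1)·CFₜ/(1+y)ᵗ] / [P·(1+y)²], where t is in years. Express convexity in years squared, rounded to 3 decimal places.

26.630

With y = 0.019:
  t   CF        PV=CF/(1+0.019)^t    t·PV        t(t+1)·PV
  1        32.50        31.8940        31.8940          63.7880
  2        32.50        31.2993        62.5987         187.7960
  3        32.50        30.7157        92.1472         368.5887
  4        32.50        30.1430       120.5720         602.8602
  5     1,032.50       939.7647     4,698.8236      28,192.9418
  Σ                  1,063.8168     5,006.0355      29,415.9747
P = 1,063.8168.
Convexity = Σ t(t+1)·PV / [P·(1+y)²] = 29,415.9747 / (1,063.8168 × 1.038361) = 26.62981.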